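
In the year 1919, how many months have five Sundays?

A month has five Sundays exactly when Sunday falls within its first (length − 28) days.
Jan: 31 days, starts Wed → 5 of Wed, Thu, Fri
Feb: 28 days, starts Sat → 5 of (none)
Mar: 31 days, starts Sat → 5 of Sat, Sun, Mon ✓
Apr: 30 days, starts Tue → 5 of Tue, Wed
May: 31 days, starts Thu → 5 of Thu, Fri, Sat
Jun: 30 days, starts Sun → 5 of Sun, Mon ✓
Jul: 31 days, starts Tue → 5 of Tue, Wed, Thu
Aug: 31 days, starts Fri → 5 of Fri, Sat, Sun ✓
Sep: 30 days, starts Mon → 5 of Mon, Tue
Oct: 31 days, starts Wed → 5 of Wed, Thu, Fri
Nov: 30 days, starts Sat → 5 of Sat, Sun ✓
Dec: 31 days, starts Mon → 5 of Mon, Tue, Wed
Months with five Sundays: Mar, Jun, Aug, Nov.

4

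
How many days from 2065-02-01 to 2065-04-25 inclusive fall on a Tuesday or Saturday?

24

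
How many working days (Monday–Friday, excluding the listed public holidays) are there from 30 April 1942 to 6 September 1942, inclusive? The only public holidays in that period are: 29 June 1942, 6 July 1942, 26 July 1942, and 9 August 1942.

90 working days

30 April 1942 is a Thursday.
That's 130 days from start to end, counting both.
130 = 7 × 18 + 4, so there are 18 full weeks plus 4 extra days.
Each full week contributes 5 weekdays (Mon–Fri): 18 × 5 = 90.
The 4 extra days are Thursday, Friday, Saturday, Sunday — 2 of them qualify.
Total: 90 + 2 = 92.
Holidays: 29 June 1942 (Mon); 6 July 1942 (Mon); 26 July 1942 (Sun); 9 August 1942 (Sun).
2 of the 4 holidays fall on weekdays; the rest are weekends and were already excluded.
Business days: 92 − 2 = 90.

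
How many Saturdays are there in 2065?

52

Jan 1, 2065 is a Thursday.
From Jan 1, 2065 to Dec 31, 2065 is 365 days inclusive.
365 = 7 × 52 + 1, so there are 52 full weeks plus 1 extra day.
Each full week contributes one Saturday: 52 so far.
The 1 extra day is Thursday — none qualify.
Total: 52 + 0 = 52.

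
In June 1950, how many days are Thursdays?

5

1 June 1950 is a Thursday.
From 1 June 1950 to 30 June 1950 is 30 days inclusive.
30 = 7 × 4 + 2, so there are 4 full weeks plus 2 extra days.
Each full week contributes one Thursday: 4 so far.
The 2 extra days are Thu, Fri — 1 of them qualifies.
Total: 4 + 1 = 5.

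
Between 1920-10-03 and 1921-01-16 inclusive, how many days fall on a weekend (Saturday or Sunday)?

1920-10-03 is a Sunday.
From 1920-10-03 to 1921-01-16 is 106 days inclusive.
106 = 7 × 15 + 1, so there are 15 full weeks plus 1 extra day.
Each full week contributes 2 weekend days (Sat, Sun): 15 × 2 = 30.
The 1 extra day is Sunday — 1 of them qualifies.
Total: 30 + 1 = 31.

31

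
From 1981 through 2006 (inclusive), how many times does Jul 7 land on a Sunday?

4

Day of week of July 7 in each year:
1981: Tue, 1982: Wed, 1983: Thu, 1984: Sat, 1985: Sun ✓, 1986: Mon, 1987: Tue, 1988: Thu, 1989: Fri, 1990: Sat, 1991: Sun ✓, 1992: Tue, 1993: Wed, 1994: Thu, 1995: Fri, 1996: Sun ✓, 1997: Mon, 1998: Tue, 1999: Wed, 2000: Fri, 2001: Sat, 2002: Sun ✓, 2003: Mon, 2004: Wed, 2005: Thu, 2006: Fri
Sundays: 1985, 1991, 1996, 2002.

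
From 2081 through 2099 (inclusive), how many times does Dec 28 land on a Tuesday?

Day of week of December 28 in each year:
2081: Sun, 2082: Mon, 2083: Tue ✓, 2084: Thu, 2085: Fri, 2086: Sat, 2087: Sun, 2088: Tue ✓, 2089: Wed, 2090: Thu, 2091: Fri, 2092: Sun, 2093: Mon, 2094: Tue ✓, 2095: Wed, 2096: Fri, 2097: Sat, 2098: Sun, 2099: Mon
Tuesdays: 2083, 2088, 2094.

3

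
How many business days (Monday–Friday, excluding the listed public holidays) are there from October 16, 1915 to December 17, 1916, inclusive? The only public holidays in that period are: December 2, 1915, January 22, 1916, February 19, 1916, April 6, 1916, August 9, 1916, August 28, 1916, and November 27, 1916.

300 business days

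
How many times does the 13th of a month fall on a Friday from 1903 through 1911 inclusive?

Friday-the-13ths by year:
1903: Feb, Mar, Nov
1904: May
1905: Jan, Oct
1906: Apr, Jul
1907: Sep, Dec
1908: Mar, Nov
1909: Aug
1910: May
1911: Jan, Oct

16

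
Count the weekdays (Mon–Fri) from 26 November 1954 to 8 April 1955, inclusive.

26 November 1954 is a Friday.
The range spans 134 days (inclusive of both endpoints).
134 = 7 × 19 + 1, so there are 19 full weeks plus 1 extra day.
Each full week contributes 5 weekdays (Mon–Fri): 19 × 5 = 95.
The 1 extra day is Fri — 1 of them qualifies.
Total: 95 + 1 = 96.

96 weekdays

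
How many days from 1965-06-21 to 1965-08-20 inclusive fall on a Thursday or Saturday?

17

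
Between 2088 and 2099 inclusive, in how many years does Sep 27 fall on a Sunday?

Day of week of September 27 in each year:
2088: Mon, 2089: Tue, 2090: Wed, 2091: Thu, 2092: Sat, 2093: Sun ✓, 2094: Mon, 2095: Tue, 2096: Thu, 2097: Fri, 2098: Sat, 2099: Sun ✓
Sundays: 2093, 2099.

2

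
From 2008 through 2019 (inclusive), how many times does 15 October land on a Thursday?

Day of week of October 15 in each year:
2008: Wed, 2009: Thu ✓, 2010: Fri, 2011: Sat, 2012: Mon, 2013: Tue, 2014: Wed, 2015: Thu ✓, 2016: Sat, 2017: Sun, 2018: Mon, 2019: Tue
Thursdays: 2009, 2015.

2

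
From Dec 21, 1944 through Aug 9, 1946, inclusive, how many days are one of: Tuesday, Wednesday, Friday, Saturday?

Dec 21, 1944 is a Thursday.
The range spans 597 days (inclusive of both endpoints).
597 = 7 × 85 + 2, so there are 85 full weeks plus 2 extra days.
Each full week contributes 4 days from the set (Tue, Wed, Fri, Sat): 85 × 4 = 340.
The 2 extra days are Thursday, Friday — 1 of them qualifies.
Total: 340 + 1 = 341.

341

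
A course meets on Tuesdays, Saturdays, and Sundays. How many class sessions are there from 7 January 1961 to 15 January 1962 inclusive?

7 January 1961 is a Saturday.
From 7 January 1961 to 15 January 1962 is 374 days inclusive.
374 = 7 × 53 + 3, so there are 53 full weeks plus 3 extra days.
Each full week contributes 3 days from the set (Tue, Sat, Sun): 53 × 3 = 159.
The 3 extra days are Saturday, Sunday, Monday — 2 of them qualify.
Total: 159 + 2 = 161.

161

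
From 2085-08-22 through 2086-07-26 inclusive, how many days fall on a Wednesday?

2085-08-22 is a Wednesday.
From 2085-08-22 to 2086-07-26 is 339 days inclusive.
339 = 7 × 48 + 3, so there are 48 full weeks plus 3 extra days.
Each full week contributes one Wednesday: 48 so far.
The 3 extra days are Wednesday, Thursday, Friday — 1 of them qualifies.
Total: 48 + 1 = 49.

49 Wednesdays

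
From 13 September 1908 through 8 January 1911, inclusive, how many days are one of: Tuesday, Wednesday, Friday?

13 September 1908 is a Sunday.
From 13 September 1908 to 8 January 1911 is 848 days inclusive.
848 = 7 × 121 + 1, so there are 121 full weeks plus 1 extra day.
Each full week contributes 3 days from the set (Tue, Wed, Fri): 121 × 3 = 363.
The 1 extra day is Sunday — none qualify.
Total: 363 + 0 = 363.

363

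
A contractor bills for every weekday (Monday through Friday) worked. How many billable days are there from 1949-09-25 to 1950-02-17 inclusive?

105

1949-09-25 is a Sunday.
From 1949-09-25 to 1950-02-17 is 146 days inclusive.
146 = 7 × 20 + 6, so there are 20 full weeks plus 6 extra days.
Each full week contributes 5 weekdays (Mon–Fri): 20 × 5 = 100.
The 6 extra days are Sun, Mon, Tue, Wed, Thu, Fri — 5 of them qualify.
Total: 100 + 5 = 105.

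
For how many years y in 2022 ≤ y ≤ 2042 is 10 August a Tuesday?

3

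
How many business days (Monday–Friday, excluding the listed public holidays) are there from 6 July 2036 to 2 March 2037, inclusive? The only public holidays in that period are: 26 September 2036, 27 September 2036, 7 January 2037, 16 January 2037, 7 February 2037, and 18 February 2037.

167 business days

6 July 2036 is a Sunday.
From 6 July 2036 to 2 March 2037 is 240 days inclusive.
240 = 7 × 34 + 2, so there are 34 full weeks plus 2 extra days.
Each full week contributes 5 weekdays (Mon–Fri): 34 × 5 = 170.
The 2 extra days are Sun, Mon — 1 of them qualifies.
Total: 170 + 1 = 171.
Holidays: 26 September 2036 (Fri); 27 September 2036 (Sat); 7 January 2037 (Wed); 16 January 2037 (Fri); 7 February 2037 (Sat); 18 February 2037 (Wed).
4 of the 6 holidays fall on weekdays; the rest are weekends and were already excluded.
Business days: 171 − 4 = 167.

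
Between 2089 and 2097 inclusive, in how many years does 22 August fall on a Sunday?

Day of week of August 22 in each year:
2089: Mon, 2090: Tue, 2091: Wed, 2092: Fri, 2093: Sat, 2094: Sun ✓, 2095: Mon, 2096: Wed, 2097: Thu
Sundays: 2094.

1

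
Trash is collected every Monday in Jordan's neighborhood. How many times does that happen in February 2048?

4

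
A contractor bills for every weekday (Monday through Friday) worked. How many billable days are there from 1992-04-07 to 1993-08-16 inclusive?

355 weekdays

1992-04-07 is a Tuesday.
The range spans 497 days (inclusive of both endpoints).
497 = 7 × 71, so the span is exactly 71 full weeks.
Each full week contributes 5 weekdays (Mon–Fri): 71 × 5 = 355.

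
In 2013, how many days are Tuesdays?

53

January 1, 2013 is a Tuesday.
From January 1, 2013 to December 31, 2013 is 365 days inclusive.
365 = 7 × 52 + 1, so there are 52 full weeks plus 1 extra day.
Each full week contributes one Tuesday: 52 so far.
The 1 extra day is Tuesday — 1 of them qualifies.
Total: 52 + 1 = 53.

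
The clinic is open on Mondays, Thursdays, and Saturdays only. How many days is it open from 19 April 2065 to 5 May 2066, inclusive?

163

19 April 2065 is a Sunday.
The range spans 382 days (inclusive of both endpoints).
382 = 7 × 54 + 4, so there are 54 full weeks plus 4 extra days.
Each full week contributes 3 days from the set (Mon, Thu, Sat): 54 × 3 = 162.
The 4 extra days are Sun, Mon, Tue, Wed — 1 of them qualifies.
Total: 162 + 1 = 163.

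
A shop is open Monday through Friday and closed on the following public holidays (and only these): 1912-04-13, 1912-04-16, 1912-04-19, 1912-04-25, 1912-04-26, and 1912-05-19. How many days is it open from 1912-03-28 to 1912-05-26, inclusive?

38 working days

1912-03-28 is a Thursday.
The range spans 60 days (inclusive of both endpoints).
60 = 7 × 8 + 4, so there are 8 full weeks plus 4 extra days.
Each full week contributes 5 weekdays (Mon–Fri): 8 × 5 = 40.
The 4 extra days are Thu, Fri, Sat, Sun — 2 of them qualify.
Total: 40 + 2 = 42.
Holidays: 1912-04-13 (Sat); 1912-04-16 (Tue); 1912-04-19 (Fri); 1912-04-25 (Thu); 1912-04-26 (Fri); 1912-05-19 (Sun).
4 of the 6 holidays fall on weekdays; the rest are weekends and were already excluded.
Business days: 42 − 4 = 38.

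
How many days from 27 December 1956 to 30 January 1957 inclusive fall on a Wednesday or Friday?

10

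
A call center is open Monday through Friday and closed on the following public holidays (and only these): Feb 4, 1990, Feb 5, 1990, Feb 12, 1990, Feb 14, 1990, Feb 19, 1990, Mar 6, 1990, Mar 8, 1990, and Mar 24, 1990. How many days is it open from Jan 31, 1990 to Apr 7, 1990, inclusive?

42

Jan 31, 1990 is a Wednesday.
The range spans 67 days (inclusive of both endpoints).
67 = 7 × 9 + 4, so there are 9 full weeks plus 4 extra days.
Each full week contributes 5 weekdays (Mon–Fri): 9 × 5 = 45.
The 4 extra days are Wednesday, Thursday, Friday, Saturday — 3 of them qualify.
Total: 45 + 3 = 48.
Holidays: Feb 4, 1990 (Sun); Feb 5, 1990 (Mon); Feb 12, 1990 (Mon); Feb 14, 1990 (Wed); Feb 19, 1990 (Mon); Mar 6, 1990 (Tue); Mar 8, 1990 (Thu); Mar 24, 1990 (Sat).
6 of the 8 holidays fall on weekdays; the rest are weekends and were already excluded.
Business days: 48 − 6 = 42.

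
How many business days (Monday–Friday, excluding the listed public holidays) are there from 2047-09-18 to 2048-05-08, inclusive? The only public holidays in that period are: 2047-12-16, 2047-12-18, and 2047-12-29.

166 business days

2047-09-18 is a Wednesday.
That's 234 days from start to end, counting both.
234 = 7 × 33 + 3, so there are 33 full weeks plus 3 extra days.
Each full week contributes 5 weekdays (Mon–Fri): 33 × 5 = 165.
The 3 extra days are Wed, Thu, Fri — 3 of them qualify.
Total: 165 + 3 = 168.
Holidays: 2047-12-16 (Mon); 2047-12-18 (Wed); 2047-12-29 (Sun).
2 of the 3 holidays fall on weekdays; the rest are weekends and were already excluded.
Business days: 168 − 2 = 166.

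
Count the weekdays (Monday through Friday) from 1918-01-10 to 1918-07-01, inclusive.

1918-01-10 is a Thursday.
That's 173 days from start to end, counting both.
173 = 7 × 24 + 5, so there are 24 full weeks plus 5 extra days.
Each full week contributes 5 weekdays (Mon–Fri): 24 × 5 = 120.
The 5 extra days are Thursday, Friday, Saturday, Sunday, Monday — 3 of them qualify.
Total: 120 + 3 = 123.

123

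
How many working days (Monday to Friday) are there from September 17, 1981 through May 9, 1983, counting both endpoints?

428 weekdays

September 17, 1981 is a Thursday.
The range spans 600 days (inclusive of both endpoints).
600 = 7 × 85 + 5, so there are 85 full weeks plus 5 extra days.
Each full week contributes 5 weekdays (Mon–Fri): 85 × 5 = 425.
The 5 extra days are Thu, Fri, Sat, Sun, Mon — 3 of them qualify.
Total: 425 + 3 = 428.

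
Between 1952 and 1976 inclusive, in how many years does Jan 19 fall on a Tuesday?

4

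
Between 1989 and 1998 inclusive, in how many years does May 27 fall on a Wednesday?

2

Day of week of May 27 in each year:
1989: Sat, 1990: Sun, 1991: Mon, 1992: Wed ✓, 1993: Thu, 1994: Fri, 1995: Sat, 1996: Mon, 1997: Tue, 1998: Wed ✓
Wednesdays: 1992, 1998.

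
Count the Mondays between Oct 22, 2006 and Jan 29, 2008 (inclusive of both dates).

Oct 22, 2006 is a Sunday.
That's 465 days from start to end, counting both.
465 = 7 × 66 + 3, so there are 66 full weeks plus 3 extra days.
Each full week contributes one Monday: 66 so far.
The 3 extra days are Sun, Mon, Tue — 1 of them qualifies.
Total: 66 + 1 = 67.

67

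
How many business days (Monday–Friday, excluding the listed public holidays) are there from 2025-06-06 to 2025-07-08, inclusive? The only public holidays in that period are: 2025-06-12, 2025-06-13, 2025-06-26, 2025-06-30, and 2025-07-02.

18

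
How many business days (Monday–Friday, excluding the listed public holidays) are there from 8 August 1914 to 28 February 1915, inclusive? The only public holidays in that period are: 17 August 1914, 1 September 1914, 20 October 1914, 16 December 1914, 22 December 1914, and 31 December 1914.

139 business days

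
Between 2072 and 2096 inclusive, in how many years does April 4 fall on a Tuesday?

4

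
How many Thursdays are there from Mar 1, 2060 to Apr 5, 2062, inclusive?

109

Mar 1, 2060 is a Monday.
From Mar 1, 2060 to Apr 5, 2062 is 766 days inclusive.
766 = 7 × 109 + 3, so there are 109 full weeks plus 3 extra days.
Each full week contributes one Thursday: 109 so far.
The 3 extra days are Monday, Tuesday, Wednesday — none qualify.
Total: 109 + 0 = 109.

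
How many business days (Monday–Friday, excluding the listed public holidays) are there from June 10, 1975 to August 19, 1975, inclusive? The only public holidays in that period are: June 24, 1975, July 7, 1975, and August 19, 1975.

48

June 10, 1975 is a Tuesday.
That's 71 days from start to end, counting both.
71 = 7 × 10 + 1, so there are 10 full weeks plus 1 extra day.
Each full week contributes 5 weekdays (Mon–Fri): 10 × 5 = 50.
The 1 extra day is Tue — 1 of them qualifies.
Total: 50 + 1 = 51.
Holidays: June 24, 1975 (Tue); July 7, 1975 (Mon); August 19, 1975 (Tue).
All 3 holidays fall on weekdays, so subtract 3.
Business days: 51 − 3 = 48.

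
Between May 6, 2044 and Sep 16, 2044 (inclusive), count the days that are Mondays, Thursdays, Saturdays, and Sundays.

76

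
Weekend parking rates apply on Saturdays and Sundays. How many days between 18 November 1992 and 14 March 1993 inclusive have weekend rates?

18 November 1992 is a Wednesday.
From 18 November 1992 to 14 March 1993 is 117 days inclusive.
117 = 7 × 16 + 5, so there are 16 full weeks plus 5 extra days.
Each full week contributes 2 weekend days (Sat, Sun): 16 × 2 = 32.
The 5 extra days are Wednesday, Thursday, Friday, Saturday, Sunday — 2 of them qualify.
Total: 32 + 2 = 34.

34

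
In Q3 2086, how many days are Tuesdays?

13

2086-07-01 is a Monday.
From 2086-07-01 to 2086-09-30 is 92 days inclusive.
92 = 7 × 13 + 1, so there are 13 full weeks plus 1 extra day.
Each full week contributes one Tuesday: 13 so far.
The 1 extra day is Mon — none qualify.
Total: 13 + 0 = 13.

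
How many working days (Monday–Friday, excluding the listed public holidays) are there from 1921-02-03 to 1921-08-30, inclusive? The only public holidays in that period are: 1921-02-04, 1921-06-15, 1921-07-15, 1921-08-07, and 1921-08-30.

145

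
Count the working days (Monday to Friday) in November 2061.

November 1, 2061 is a Tuesday.
That's 30 days from start to end, counting both.
30 = 7 × 4 + 2, so there are 4 full weeks plus 2 extra days.
Each full week contributes 5 weekdays (Mon–Fri): 4 × 5 = 20.
The 2 extra days are Tue, Wed — 2 of them qualify.
Total: 20 + 2 = 22.

22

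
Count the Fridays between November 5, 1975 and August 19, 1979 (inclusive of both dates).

198

November 5, 1975 is a Wednesday.
From November 5, 1975 to August 19, 1979 is 1384 days inclusive.
1384 = 7 × 197 + 5, so there are 197 full weeks plus 5 extra days.
Each full week contributes one Friday: 197 so far.
The 5 extra days are Wed, Thu, Fri, Sat, Sun — 1 of them qualifies.
Total: 197 + 1 = 198.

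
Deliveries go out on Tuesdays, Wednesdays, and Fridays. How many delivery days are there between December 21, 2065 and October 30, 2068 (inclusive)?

448

December 21, 2065 is a Monday.
That's 1045 days from start to end, counting both.
1045 = 7 × 149 + 2, so there are 149 full weeks plus 2 extra days.
Each full week contributes 3 days from the set (Tue, Wed, Fri): 149 × 3 = 447.
The 2 extra days are Monday, Tuesday — 1 of them qualifies.
Total: 447 + 1 = 448.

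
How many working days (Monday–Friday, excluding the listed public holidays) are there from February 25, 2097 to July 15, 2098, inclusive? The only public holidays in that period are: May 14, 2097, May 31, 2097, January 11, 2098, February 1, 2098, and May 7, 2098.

359

February 25, 2097 is a Monday.
The range spans 506 days (inclusive of both endpoints).
506 = 7 × 72 + 2, so there are 72 full weeks plus 2 extra days.
Each full week contributes 5 weekdays (Mon–Fri): 72 × 5 = 360.
The 2 extra days are Mon, Tue — 2 of them qualify.
Total: 360 + 2 = 362.
Holidays: May 14, 2097 (Tue); May 31, 2097 (Fri); January 11, 2098 (Sat); February 1, 2098 (Sat); May 7, 2098 (Wed).
3 of the 5 holidays fall on weekdays; the rest are weekends and were already excluded.
Business days: 362 − 3 = 359.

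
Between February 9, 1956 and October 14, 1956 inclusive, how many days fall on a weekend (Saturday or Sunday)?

72

February 9, 1956 is a Thursday.
The range spans 249 days (inclusive of both endpoints).
249 = 7 × 35 + 4, so there are 35 full weeks plus 4 extra days.
Each full week contributes 2 weekend days (Sat, Sun): 35 × 2 = 70.
The 4 extra days are Thu, Fri, Sat, Sun — 2 of them qualify.
Total: 70 + 2 = 72.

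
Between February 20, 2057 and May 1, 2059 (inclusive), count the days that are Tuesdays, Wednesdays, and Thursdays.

345

February 20, 2057 is a Tuesday.
The range spans 801 days (inclusive of both endpoints).
801 = 7 × 114 + 3, so there are 114 full weeks plus 3 extra days.
Each full week contributes 3 days from the set (Tue, Wed, Thu): 114 × 3 = 342.
The 3 extra days are Tuesday, Wednesday, Thursday — 3 of them qualify.
Total: 342 + 3 = 345.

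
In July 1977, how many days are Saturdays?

Jul 1, 1977 is a Friday.
From Jul 1, 1977 to Jul 31, 1977 is 31 days inclusive.
31 = 7 × 4 + 3, so there are 4 full weeks plus 3 extra days.
Each full week contributes one Saturday: 4 so far.
The 3 extra days are Fri, Sat, Sun — 1 of them qualifies.
Total: 4 + 1 = 5.

5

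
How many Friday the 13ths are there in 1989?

2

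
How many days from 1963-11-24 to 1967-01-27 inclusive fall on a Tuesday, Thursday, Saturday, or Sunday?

663

1963-11-24 is a Sunday.
From 1963-11-24 to 1967-01-27 is 1161 days inclusive.
1161 = 7 × 165 + 6, so there are 165 full weeks plus 6 extra days.
Each full week contributes 4 days from the set (Tue, Thu, Sat, Sun): 165 × 4 = 660.
The 6 extra days are Sun, Mon, Tue, Wed, Thu, Fri — 3 of them qualify.
Total: 660 + 3 = 663.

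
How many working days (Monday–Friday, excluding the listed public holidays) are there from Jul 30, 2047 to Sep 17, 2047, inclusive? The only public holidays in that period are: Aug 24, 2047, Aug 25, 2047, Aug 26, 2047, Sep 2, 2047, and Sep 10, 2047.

33

Jul 30, 2047 is a Tuesday.
That's 50 days from start to end, counting both.
50 = 7 × 7 + 1, so there are 7 full weeks plus 1 extra day.
Each full week contributes 5 weekdays (Mon–Fri): 7 × 5 = 35.
The 1 extra day is Tue — 1 of them qualifies.
Total: 35 + 1 = 36.
Holidays: Aug 24, 2047 (Sat); Aug 25, 2047 (Sun); Aug 26, 2047 (Mon); Sep 2, 2047 (Mon); Sep 10, 2047 (Tue).
3 of the 5 holidays fall on weekdays; the rest are weekends and were already excluded.
Business days: 36 − 3 = 33.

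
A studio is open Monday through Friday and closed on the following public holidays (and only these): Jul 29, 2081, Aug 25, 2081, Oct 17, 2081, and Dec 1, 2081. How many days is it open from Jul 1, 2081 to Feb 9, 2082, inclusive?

156

Jul 1, 2081 is a Tuesday.
That's 224 days from start to end, counting both.
224 = 7 × 32, so the span is exactly 32 full weeks.
Each full week contributes 5 weekdays (Mon–Fri): 32 × 5 = 160.
Total: 160.
Holidays: Jul 29, 2081 (Tue); Aug 25, 2081 (Mon); Oct 17, 2081 (Fri); Dec 1, 2081 (Mon).
All 4 holidays fall on weekdays, so subtract 4.
Business days: 160 − 4 = 156.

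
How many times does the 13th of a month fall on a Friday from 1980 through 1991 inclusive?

22

Friday-the-13ths by year:
1980: Jun
1981: Feb, Mar, Nov
1982: Aug
1983: May
1984: Jan, Apr, Jul
1985: Sep, Dec
1986: Jun
1987: Feb, Mar, Nov
1988: May
1989: Jan, Oct
1990: Apr, Jul
1991: Sep, Dec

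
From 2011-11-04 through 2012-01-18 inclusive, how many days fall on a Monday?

2011-11-04 is a Friday.
The range spans 76 days (inclusive of both endpoints).
76 = 7 × 10 + 6, so there are 10 full weeks plus 6 extra days.
Each full week contributes one Monday: 10 so far.
The 6 extra days are Friday, Saturday, Sunday, Monday, Tuesday, Wednesday — 1 of them qualifies.
Total: 10 + 1 = 11.

11 Mondays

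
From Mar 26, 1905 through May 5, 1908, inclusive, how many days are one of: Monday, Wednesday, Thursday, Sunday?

650

Mar 26, 1905 is a Sunday.
The range spans 1137 days (inclusive of both endpoints).
1137 = 7 × 162 + 3, so there are 162 full weeks plus 3 extra days.
Each full week contributes 4 days from the set (Mon, Wed, Thu, Sun): 162 × 4 = 648.
The 3 extra days are Sunday, Monday, Tuesday — 2 of them qualify.
Total: 648 + 2 = 650.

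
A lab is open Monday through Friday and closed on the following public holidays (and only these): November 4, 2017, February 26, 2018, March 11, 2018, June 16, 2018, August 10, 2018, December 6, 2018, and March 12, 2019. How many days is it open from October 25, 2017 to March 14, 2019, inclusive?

358 working days

October 25, 2017 is a Wednesday.
The range spans 506 days (inclusive of both endpoints).
506 = 7 × 72 + 2, so there are 72 full weeks plus 2 extra days.
Each full week contributes 5 weekdays (Mon–Fri): 72 × 5 = 360.
The 2 extra days are Wednesday, Thursday — 2 of them qualify.
Total: 360 + 2 = 362.
Holidays: November 4, 2017 (Sat); February 26, 2018 (Mon); March 11, 2018 (Sun); June 16, 2018 (Sat); August 10, 2018 (Fri); December 6, 2018 (Thu); March 12, 2019 (Tue).
4 of the 7 holidays fall on weekdays; the rest are weekends and were already excluded.
Business days: 362 − 4 = 358.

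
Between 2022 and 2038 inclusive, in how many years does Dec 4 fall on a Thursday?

Day of week of December 4 in each year:
2022: Sun, 2023: Mon, 2024: Wed, 2025: Thu ✓, 2026: Fri, 2027: Sat, 2028: Mon, 2029: Tue, 2030: Wed, 2031: Thu ✓, 2032: Sat, 2033: Sun, 2034: Mon, 2035: Tue, 2036: Thu ✓, 2037: Fri, 2038: Sat
Thursdays: 2025, 2031, 2036.

3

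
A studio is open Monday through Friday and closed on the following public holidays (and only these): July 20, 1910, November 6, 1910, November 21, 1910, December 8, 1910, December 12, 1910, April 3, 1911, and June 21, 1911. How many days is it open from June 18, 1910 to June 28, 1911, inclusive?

June 18, 1910 is a Saturday.
The range spans 376 days (inclusive of both endpoints).
376 = 7 × 53 + 5, so there are 53 full weeks plus 5 extra days.
Each full week contributes 5 weekdays (Mon–Fri): 53 × 5 = 265.
The 5 extra days are Saturday, Sunday, Monday, Tuesday, Wednesday — 3 of them qualify.
Total: 265 + 3 = 268.
Holidays: July 20, 1910 (Wed); November 6, 1910 (Sun); November 21, 1910 (Mon); December 8, 1910 (Thu); December 12, 1910 (Mon); April 3, 1911 (Mon); June 21, 1911 (Wed).
6 of the 7 holidays fall on weekdays; the rest are weekends and were already excluded.
Business days: 268 − 6 = 262.

262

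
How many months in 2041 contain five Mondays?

A month has five Mondays exactly when Monday falls within its first (length − 28) days.
Jan: 31 days, starts Tue → 5 of Tue, Wed, Thu
Feb: 28 days, starts Fri → 5 of (none)
Mar: 31 days, starts Fri → 5 of Fri, Sat, Sun
Apr: 30 days, starts Mon → 5 of Mon, Tue ✓
May: 31 days, starts Wed → 5 of Wed, Thu, Fri
Jun: 30 days, starts Sat → 5 of Sat, Sun
Jul: 31 days, starts Mon → 5 of Mon, Tue, Wed ✓
Aug: 31 days, starts Thu → 5 of Thu, Fri, Sat
Sep: 30 days, starts Sun → 5 of Sun, Mon ✓
Oct: 31 days, starts Tue → 5 of Tue, Wed, Thu
Nov: 30 days, starts Fri → 5 of Fri, Sat
Dec: 31 days, starts Sun → 5 of Sun, Mon, Tue ✓
Months with five Mondays: Apr, Jul, Sep, Dec.

4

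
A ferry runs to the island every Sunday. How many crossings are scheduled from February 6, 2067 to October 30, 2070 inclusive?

February 6, 2067 is a Sunday.
That's 1363 days from start to end, counting both.
1363 = 7 × 194 + 5, so there are 194 full weeks plus 5 extra days.
Each full week contributes one Sunday: 194 so far.
The 5 extra days are Sun, Mon, Tue, Wed, Thu — 1 of them qualifies.
Total: 194 + 1 = 195.

195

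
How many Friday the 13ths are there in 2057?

2

The 13th falls on a Friday when the month's 13th has weekday Fri.
Jan 13 is Sat; Feb 13 is Tue; Mar 13 is Tue; Apr 13 is Fri ✓; May 13 is Sun; Jun 13 is Wed; Jul 13 is Fri ✓; Aug 13 is Mon; Sep 13 is Thu; Oct 13 is Sat; Nov 13 is Tue; Dec 13 is Thu.
Friday the 13ths: Apr, Jul.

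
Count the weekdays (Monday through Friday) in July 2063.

22

July 1, 2063 is a Sunday.
That's 31 days from start to end, counting both.
31 = 7 × 4 + 3, so there are 4 full weeks plus 3 extra days.
Each full week contributes 5 weekdays (Mon–Fri): 4 × 5 = 20.
The 3 extra days are Sun, Mon, Tue — 2 of them qualify.
Total: 20 + 2 = 22.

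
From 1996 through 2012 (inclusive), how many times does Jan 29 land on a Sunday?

Day of week of January 29 in each year:
1996: Mon, 1997: Wed, 1998: Thu, 1999: Fri, 2000: Sat, 2001: Mon, 2002: Tue, 2003: Wed, 2004: Thu, 2005: Sat, 2006: Sun ✓, 2007: Mon, 2008: Tue, 2009: Thu, 2010: Fri, 2011: Sat, 2012: Sun ✓
Sundays: 2006, 2012.

2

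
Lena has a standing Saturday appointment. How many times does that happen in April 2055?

Apr 1, 2055 is a Thursday.
That's 30 days from start to end, counting both.
30 = 7 × 4 + 2, so there are 4 full weeks plus 2 extra days.
Each full week contributes one Saturday: 4 so far.
The 2 extra days are Thu, Fri — none qualify.
Total: 4 + 0 = 4.

4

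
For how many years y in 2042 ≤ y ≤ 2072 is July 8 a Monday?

Day of week of July 8 in each year:
2042: Tue, 2043: Wed, 2044: Fri, 2045: Sat, 2046: Sun, 2047: Mon ✓, 2048: Wed, 2049: Thu, 2050: Fri, 2051: Sat, 2052: Mon ✓, 2053: Tue, 2054: Wed, 2055: Thu, 2056: Sat, 2057: Sun, 2058: Mon ✓, 2059: Tue, 2060: Thu, 2061: Fri, 2062: Sat, 2063: Sun, 2064: Tue, 2065: Wed, 2066: Thu, 2067: Fri, 2068: Sun, 2069: Mon ✓, 2070: Tue, 2071: Wed, 2072: Fri
Mondays: 2047, 2052, 2058, 2069.

4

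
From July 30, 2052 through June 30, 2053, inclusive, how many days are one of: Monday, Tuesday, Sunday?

July 30, 2052 is a Tuesday.
The range spans 336 days (inclusive of both endpoints).
336 = 7 × 48, so the span is exactly 48 full weeks.
Each full week contributes 3 days from the set (Mon, Tue, Sun): 48 × 3 = 144.

144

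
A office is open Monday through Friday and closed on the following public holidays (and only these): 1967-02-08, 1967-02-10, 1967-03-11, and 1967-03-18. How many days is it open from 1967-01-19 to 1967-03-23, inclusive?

44

1967-01-19 is a Thursday.
From 1967-01-19 to 1967-03-23 is 64 days inclusive.
64 = 7 × 9 + 1, so there are 9 full weeks plus 1 extra day.
Each full week contributes 5 weekdays (Mon–Fri): 9 × 5 = 45.
The 1 extra day is Thu — 1 of them qualifies.
Total: 45 + 1 = 46.
Holidays: 1967-02-08 (Wed); 1967-02-10 (Fri); 1967-03-11 (Sat); 1967-03-18 (Sat).
2 of the 4 holidays fall on weekdays; the rest are weekends and were already excluded.
Business days: 46 − 2 = 44.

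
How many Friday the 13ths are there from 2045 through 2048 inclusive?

Friday-the-13ths by year:
2045: Jan, Oct
2046: Apr, Jul
2047: Sep, Dec
2048: Mar, Nov

8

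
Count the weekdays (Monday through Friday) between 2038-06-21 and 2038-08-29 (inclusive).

2038-06-21 is a Monday.
From 2038-06-21 to 2038-08-29 is 70 days inclusive.
70 = 7 × 10, so the span is exactly 10 full weeks.
Each full week contributes 5 weekdays (Mon–Fri): 10 × 5 = 50.
Total: 50.

50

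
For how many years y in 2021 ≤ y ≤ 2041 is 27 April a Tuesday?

4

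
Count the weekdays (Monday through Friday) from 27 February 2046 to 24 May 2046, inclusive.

27 February 2046 is a Tuesday.
The range spans 87 days (inclusive of both endpoints).
87 = 7 × 12 + 3, so there are 12 full weeks plus 3 extra days.
Each full week contributes 5 weekdays (Mon–Fri): 12 × 5 = 60.
The 3 extra days are Tue, Wed, Thu — 3 of them qualify.
Total: 60 + 3 = 63.

63 weekdays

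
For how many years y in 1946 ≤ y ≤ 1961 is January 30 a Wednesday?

Day of week of January 30 in each year:
1946: Wed ✓, 1947: Thu, 1948: Fri, 1949: Sun, 1950: Mon, 1951: Tue, 1952: Wed ✓, 1953: Fri, 1954: Sat, 1955: Sun, 1956: Mon, 1957: Wed ✓, 1958: Thu, 1959: Fri, 1960: Sat, 1961: Mon
Wednesdays: 1946, 1952, 1957.

3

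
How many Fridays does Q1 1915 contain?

13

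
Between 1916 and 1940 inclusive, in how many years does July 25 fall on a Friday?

3

Day of week of July 25 in each year:
1916: Tue, 1917: Wed, 1918: Thu, 1919: Fri ✓, 1920: Sun, 1921: Mon, 1922: Tue, 1923: Wed, 1924: Fri ✓, 1925: Sat, 1926: Sun, 1927: Mon, 1928: Wed, 1929: Thu, 1930: Fri ✓, 1931: Sat, 1932: Mon, 1933: Tue, 1934: Wed, 1935: Thu, 1936: Sat, 1937: Sun, 1938: Mon, 1939: Tue, 1940: Thu
Fridays: 1919, 1924, 1930.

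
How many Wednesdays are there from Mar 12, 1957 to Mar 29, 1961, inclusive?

Mar 12, 1957 is a Tuesday.
That's 1479 days from start to end, counting both.
1479 = 7 × 211 + 2, so there are 211 full weeks plus 2 extra days.
Each full week contributes one Wednesday: 211 so far.
The 2 extra days are Tuesday, Wednesday — 1 of them qualifies.
Total: 211 + 1 = 212.

212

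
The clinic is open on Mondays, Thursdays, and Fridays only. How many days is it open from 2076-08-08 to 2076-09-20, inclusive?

18

2076-08-08 is a Saturday.
That's 44 days from start to end, counting both.
44 = 7 × 6 + 2, so there are 6 full weeks plus 2 extra days.
Each full week contributes 3 days from the set (Mon, Thu, Fri): 6 × 3 = 18.
The 2 extra days are Saturday, Sunday — none qualify.
Total: 18 + 0 = 18.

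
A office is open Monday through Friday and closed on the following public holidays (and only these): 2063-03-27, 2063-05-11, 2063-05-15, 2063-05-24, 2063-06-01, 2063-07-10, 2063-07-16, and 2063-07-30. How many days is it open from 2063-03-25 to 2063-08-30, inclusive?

106

2063-03-25 is a Sunday.
From 2063-03-25 to 2063-08-30 is 159 days inclusive.
159 = 7 × 22 + 5, so there are 22 full weeks plus 5 extra days.
Each full week contributes 5 weekdays (Mon–Fri): 22 × 5 = 110.
The 5 extra days are Sunday, Monday, Tuesday, Wednesday, Thursday — 4 of them qualify.
Total: 110 + 4 = 114.
Holidays: 2063-03-27 (Tue); 2063-05-11 (Fri); 2063-05-15 (Tue); 2063-05-24 (Thu); 2063-06-01 (Fri); 2063-07-10 (Tue); 2063-07-16 (Mon); 2063-07-30 (Mon).
All 8 holidays fall on weekdays, so subtract 8.
Business days: 114 − 8 = 106.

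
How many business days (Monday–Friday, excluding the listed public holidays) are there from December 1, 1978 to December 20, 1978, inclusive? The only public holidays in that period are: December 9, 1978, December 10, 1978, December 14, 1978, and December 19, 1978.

December 1, 1978 is a Friday.
The range spans 20 days (inclusive of both endpoints).
20 = 7 × 2 + 6, so there are 2 full weeks plus 6 extra days.
Each full week contributes 5 weekdays (Mon–Fri): 2 × 5 = 10.
The 6 extra days are Fri, Sat, Sun, Mon, Tue, Wed — 4 of them qualify.
Total: 10 + 4 = 14.
Holidays: December 9, 1978 (Sat); December 10, 1978 (Sun); December 14, 1978 (Thu); December 19, 1978 (Tue).
2 of the 4 holidays fall on weekdays; the rest are weekends and were already excluded.
Business days: 14 − 2 = 12.

12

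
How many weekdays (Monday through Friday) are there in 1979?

January 1, 1979 is a Monday.
That's 365 days from start to end, counting both.
365 = 7 × 52 + 1, so there are 52 full weeks plus 1 extra day.
Each full week contributes 5 weekdays (Mon–Fri): 52 × 5 = 260.
The 1 extra day is Mon — 1 of them qualifies.
Total: 260 + 1 = 261.

261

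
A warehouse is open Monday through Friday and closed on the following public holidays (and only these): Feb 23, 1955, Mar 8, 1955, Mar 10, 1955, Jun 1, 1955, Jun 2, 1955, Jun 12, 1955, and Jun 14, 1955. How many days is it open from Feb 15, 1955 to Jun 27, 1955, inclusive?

Feb 15, 1955 is a Tuesday.
That's 133 days from start to end, counting both.
133 = 7 × 19, so the span is exactly 19 full weeks.
Each full week contributes 5 weekdays (Mon–Fri): 19 × 5 = 95.
Holidays: Feb 23, 1955 (Wed); Mar 8, 1955 (Tue); Mar 10, 1955 (Thu); Jun 1, 1955 (Wed); Jun 2, 1955 (Thu); Jun 12, 1955 (Sun); Jun 14, 1955 (Tue).
6 of the 7 holidays fall on weekdays; the rest are weekends and were already excluded.
Business days: 95 − 6 = 89.

89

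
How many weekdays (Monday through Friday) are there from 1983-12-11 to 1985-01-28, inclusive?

296 weekdays

1983-12-11 is a Sunday.
The range spans 415 days (inclusive of both endpoints).
415 = 7 × 59 + 2, so there are 59 full weeks plus 2 extra days.
Each full week contributes 5 weekdays (Mon–Fri): 59 × 5 = 295.
The 2 extra days are Sun, Mon — 1 of them qualifies.
Total: 295 + 1 = 296.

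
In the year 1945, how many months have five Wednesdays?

A month has five Wednesdays exactly when Wednesday falls within its first (length − 28) days.
Jan: 31 days, starts Mon → 5 of Mon, Tue, Wed ✓
Feb: 28 days, starts Thu → 5 of (none)
Mar: 31 days, starts Thu → 5 of Thu, Fri, Sat
Apr: 30 days, starts Sun → 5 of Sun, Mon
May: 31 days, starts Tue → 5 of Tue, Wed, Thu ✓
Jun: 30 days, starts Fri → 5 of Fri, Sat
Jul: 31 days, starts Sun → 5 of Sun, Mon, Tue
Aug: 31 days, starts Wed → 5 of Wed, Thu, Fri ✓
Sep: 30 days, starts Sat → 5 of Sat, Sun
Oct: 31 days, starts Mon → 5 of Mon, Tue, Wed ✓
Nov: 30 days, starts Thu → 5 of Thu, Fri
Dec: 31 days, starts Sat → 5 of Sat, Sun, Mon
Months with five Wednesdays: Jan, May, Aug, Oct.

4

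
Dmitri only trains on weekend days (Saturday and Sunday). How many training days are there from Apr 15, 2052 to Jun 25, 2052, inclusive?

Apr 15, 2052 is a Monday.
The range spans 72 days (inclusive of both endpoints).
72 = 7 × 10 + 2, so there are 10 full weeks plus 2 extra days.
Each full week contributes 2 weekend days (Sat, Sun): 10 × 2 = 20.
The 2 extra days are Monday, Tuesday — none qualify.
Total: 20 + 0 = 20.

20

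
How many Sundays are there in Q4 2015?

13

1 October 2015 is a Thursday.
From 1 October 2015 to 31 December 2015 is 92 days inclusive.
92 = 7 × 13 + 1, so there are 13 full weeks plus 1 extra day.
Each full week contributes one Sunday: 13 so far.
The 1 extra day is Thu — none qualify.
Total: 13 + 0 = 13.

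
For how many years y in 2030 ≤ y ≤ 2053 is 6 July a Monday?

3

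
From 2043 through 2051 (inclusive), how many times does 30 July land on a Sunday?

2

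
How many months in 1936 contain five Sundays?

4

A month has five Sundays exactly when Sunday falls within its first (length − 28) days.
Jan: 31 days, starts Wed → 5 of Wed, Thu, Fri
Feb: 29 days, starts Sat → 5 of Sat
Mar: 31 days, starts Sun → 5 of Sun, Mon, Tue ✓
Apr: 30 days, starts Wed → 5 of Wed, Thu
May: 31 days, starts Fri → 5 of Fri, Sat, Sun ✓
Jun: 30 days, starts Mon → 5 of Mon, Tue
Jul: 31 days, starts Wed → 5 of Wed, Thu, Fri
Aug: 31 days, starts Sat → 5 of Sat, Sun, Mon ✓
Sep: 30 days, starts Tue → 5 of Tue, Wed
Oct: 31 days, starts Thu → 5 of Thu, Fri, Sat
Nov: 30 days, starts Sun → 5 of Sun, Mon ✓
Dec: 31 days, starts Tue → 5 of Tue, Wed, Thu
Months with five Sundays: Mar, May, Aug, Nov.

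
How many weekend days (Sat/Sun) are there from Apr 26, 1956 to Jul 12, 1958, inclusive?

231

Apr 26, 1956 is a Thursday.
That's 808 days from start to end, counting both.
808 = 7 × 115 + 3, so there are 115 full weeks plus 3 extra days.
Each full week contributes 2 weekend days (Sat, Sun): 115 × 2 = 230.
The 3 extra days are Thursday, Friday, Saturday — 1 of them qualifies.
Total: 230 + 1 = 231.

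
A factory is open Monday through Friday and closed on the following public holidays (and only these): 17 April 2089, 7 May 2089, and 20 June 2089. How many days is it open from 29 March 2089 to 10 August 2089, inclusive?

96

29 March 2089 is a Tuesday.
The range spans 135 days (inclusive of both endpoints).
135 = 7 × 19 + 2, so there are 19 full weeks plus 2 extra days.
Each full week contributes 5 weekdays (Mon–Fri): 19 × 5 = 95.
The 2 extra days are Tue, Wed — 2 of them qualify.
Total: 95 + 2 = 97.
Holidays: 17 April 2089 (Sun); 7 May 2089 (Sat); 20 June 2089 (Mon).
1 of the 3 holidays fall on weekdays; the rest are weekends and were already excluded.
Business days: 97 − 1 = 96.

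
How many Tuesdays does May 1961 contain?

5

May 1, 1961 is a Monday.
That's 31 days from start to end, counting both.
31 = 7 × 4 + 3, so there are 4 full weeks plus 3 extra days.
Each full week contributes one Tuesday: 4 so far.
The 3 extra days are Monday, Tuesday, Wednesday — 1 of them qualifies.
Total: 4 + 1 = 5.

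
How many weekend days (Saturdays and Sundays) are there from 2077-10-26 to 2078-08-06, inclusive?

2077-10-26 is a Tuesday.
That's 285 days from start to end, counting both.
285 = 7 × 40 + 5, so there are 40 full weeks plus 5 extra days.
Each full week contributes 2 weekend days (Sat, Sun): 40 × 2 = 80.
The 5 extra days are Tue, Wed, Thu, Fri, Sat — 1 of them qualifies.
Total: 80 + 1 = 81.

81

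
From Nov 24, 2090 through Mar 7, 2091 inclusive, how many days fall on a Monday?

15 Mondays

Nov 24, 2090 is a Friday.
From Nov 24, 2090 to Mar 7, 2091 is 104 days inclusive.
104 = 7 × 14 + 6, so there are 14 full weeks plus 6 extra days.
Each full week contributes one Monday: 14 so far.
The 6 extra days are Fri, Sat, Sun, Mon, Tue, Wed — 1 of them qualifies.
Total: 14 + 1 = 15.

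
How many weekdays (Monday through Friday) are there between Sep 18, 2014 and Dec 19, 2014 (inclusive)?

67

Sep 18, 2014 is a Thursday.
From Sep 18, 2014 to Dec 19, 2014 is 93 days inclusive.
93 = 7 × 13 + 2, so there are 13 full weeks plus 2 extra days.
Each full week contributes 5 weekdays (Mon–Fri): 13 × 5 = 65.
The 2 extra days are Thu, Fri — 2 of them qualify.
Total: 65 + 2 = 67.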